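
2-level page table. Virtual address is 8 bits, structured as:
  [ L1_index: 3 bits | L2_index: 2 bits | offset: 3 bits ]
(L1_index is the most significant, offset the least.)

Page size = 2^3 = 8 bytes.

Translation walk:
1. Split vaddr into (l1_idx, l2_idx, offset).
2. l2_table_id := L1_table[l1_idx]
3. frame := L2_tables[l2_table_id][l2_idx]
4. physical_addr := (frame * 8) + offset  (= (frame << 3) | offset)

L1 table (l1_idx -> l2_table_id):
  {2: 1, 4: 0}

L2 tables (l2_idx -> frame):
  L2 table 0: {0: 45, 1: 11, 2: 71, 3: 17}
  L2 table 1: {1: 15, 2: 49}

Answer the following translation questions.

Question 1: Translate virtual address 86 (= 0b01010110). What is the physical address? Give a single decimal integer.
vaddr = 86 = 0b01010110
Split: l1_idx=2, l2_idx=2, offset=6
L1[2] = 1
L2[1][2] = 49
paddr = 49 * 8 + 6 = 398

Answer: 398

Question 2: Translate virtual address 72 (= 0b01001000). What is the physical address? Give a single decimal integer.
vaddr = 72 = 0b01001000
Split: l1_idx=2, l2_idx=1, offset=0
L1[2] = 1
L2[1][1] = 15
paddr = 15 * 8 + 0 = 120

Answer: 120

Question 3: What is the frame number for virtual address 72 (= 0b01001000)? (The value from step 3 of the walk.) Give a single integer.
Answer: 15

Derivation:
vaddr = 72: l1_idx=2, l2_idx=1
L1[2] = 1; L2[1][1] = 15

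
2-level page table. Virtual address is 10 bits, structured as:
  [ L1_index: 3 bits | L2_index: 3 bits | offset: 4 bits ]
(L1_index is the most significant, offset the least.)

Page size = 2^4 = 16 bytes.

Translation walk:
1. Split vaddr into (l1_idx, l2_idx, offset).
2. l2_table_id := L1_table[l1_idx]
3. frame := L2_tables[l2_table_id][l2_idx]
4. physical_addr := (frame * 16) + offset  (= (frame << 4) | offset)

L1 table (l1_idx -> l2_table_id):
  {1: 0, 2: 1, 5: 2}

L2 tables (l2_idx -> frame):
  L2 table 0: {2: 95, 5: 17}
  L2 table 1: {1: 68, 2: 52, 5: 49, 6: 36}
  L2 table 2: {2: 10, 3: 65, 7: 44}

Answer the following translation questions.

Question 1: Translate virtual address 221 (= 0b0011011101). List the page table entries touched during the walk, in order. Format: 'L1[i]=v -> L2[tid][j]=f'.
vaddr = 221 = 0b0011011101
Split: l1_idx=1, l2_idx=5, offset=13

Answer: L1[1]=0 -> L2[0][5]=17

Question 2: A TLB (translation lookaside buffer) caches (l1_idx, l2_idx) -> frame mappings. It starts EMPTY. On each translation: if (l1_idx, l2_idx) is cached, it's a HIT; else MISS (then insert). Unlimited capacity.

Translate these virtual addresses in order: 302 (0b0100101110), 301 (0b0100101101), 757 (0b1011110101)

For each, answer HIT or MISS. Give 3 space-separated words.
vaddr=302: (2,2) not in TLB -> MISS, insert
vaddr=301: (2,2) in TLB -> HIT
vaddr=757: (5,7) not in TLB -> MISS, insert

Answer: MISS HIT MISS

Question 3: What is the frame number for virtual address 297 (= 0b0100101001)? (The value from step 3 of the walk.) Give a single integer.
Answer: 52

Derivation:
vaddr = 297: l1_idx=2, l2_idx=2
L1[2] = 1; L2[1][2] = 52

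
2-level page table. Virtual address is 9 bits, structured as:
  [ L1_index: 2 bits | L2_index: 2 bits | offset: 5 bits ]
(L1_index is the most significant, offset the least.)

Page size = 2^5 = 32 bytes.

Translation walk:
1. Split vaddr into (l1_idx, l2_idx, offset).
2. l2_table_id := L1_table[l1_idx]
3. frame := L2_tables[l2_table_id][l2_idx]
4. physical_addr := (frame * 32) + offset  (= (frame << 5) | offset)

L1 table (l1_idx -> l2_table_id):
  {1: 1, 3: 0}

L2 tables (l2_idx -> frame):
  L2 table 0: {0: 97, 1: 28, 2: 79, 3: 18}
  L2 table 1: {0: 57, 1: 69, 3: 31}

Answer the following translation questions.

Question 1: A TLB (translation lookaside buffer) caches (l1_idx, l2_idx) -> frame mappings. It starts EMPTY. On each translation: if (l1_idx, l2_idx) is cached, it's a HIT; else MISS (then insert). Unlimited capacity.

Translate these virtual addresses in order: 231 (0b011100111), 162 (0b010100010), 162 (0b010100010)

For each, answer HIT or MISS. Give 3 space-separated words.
Answer: MISS MISS HIT

Derivation:
vaddr=231: (1,3) not in TLB -> MISS, insert
vaddr=162: (1,1) not in TLB -> MISS, insert
vaddr=162: (1,1) in TLB -> HIT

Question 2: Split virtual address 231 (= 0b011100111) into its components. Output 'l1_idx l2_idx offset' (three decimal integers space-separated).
vaddr = 231 = 0b011100111
  top 2 bits -> l1_idx = 1
  next 2 bits -> l2_idx = 3
  bottom 5 bits -> offset = 7

Answer: 1 3 7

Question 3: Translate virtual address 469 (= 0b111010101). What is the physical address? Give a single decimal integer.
Answer: 2549

Derivation:
vaddr = 469 = 0b111010101
Split: l1_idx=3, l2_idx=2, offset=21
L1[3] = 0
L2[0][2] = 79
paddr = 79 * 32 + 21 = 2549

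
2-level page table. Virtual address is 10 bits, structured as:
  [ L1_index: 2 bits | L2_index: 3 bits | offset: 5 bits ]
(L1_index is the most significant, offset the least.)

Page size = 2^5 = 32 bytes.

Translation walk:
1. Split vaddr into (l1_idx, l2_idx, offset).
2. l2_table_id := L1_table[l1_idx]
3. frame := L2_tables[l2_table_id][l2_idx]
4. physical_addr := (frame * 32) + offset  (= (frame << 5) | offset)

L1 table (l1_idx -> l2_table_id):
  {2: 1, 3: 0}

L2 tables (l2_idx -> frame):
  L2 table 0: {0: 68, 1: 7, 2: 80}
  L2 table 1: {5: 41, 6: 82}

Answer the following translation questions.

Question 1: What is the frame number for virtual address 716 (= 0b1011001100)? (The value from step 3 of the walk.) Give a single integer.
vaddr = 716: l1_idx=2, l2_idx=6
L1[2] = 1; L2[1][6] = 82

Answer: 82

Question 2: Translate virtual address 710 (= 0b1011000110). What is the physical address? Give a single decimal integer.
Answer: 2630

Derivation:
vaddr = 710 = 0b1011000110
Split: l1_idx=2, l2_idx=6, offset=6
L1[2] = 1
L2[1][6] = 82
paddr = 82 * 32 + 6 = 2630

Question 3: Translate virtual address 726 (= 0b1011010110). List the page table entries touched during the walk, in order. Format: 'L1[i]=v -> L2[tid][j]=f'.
Answer: L1[2]=1 -> L2[1][6]=82

Derivation:
vaddr = 726 = 0b1011010110
Split: l1_idx=2, l2_idx=6, offset=22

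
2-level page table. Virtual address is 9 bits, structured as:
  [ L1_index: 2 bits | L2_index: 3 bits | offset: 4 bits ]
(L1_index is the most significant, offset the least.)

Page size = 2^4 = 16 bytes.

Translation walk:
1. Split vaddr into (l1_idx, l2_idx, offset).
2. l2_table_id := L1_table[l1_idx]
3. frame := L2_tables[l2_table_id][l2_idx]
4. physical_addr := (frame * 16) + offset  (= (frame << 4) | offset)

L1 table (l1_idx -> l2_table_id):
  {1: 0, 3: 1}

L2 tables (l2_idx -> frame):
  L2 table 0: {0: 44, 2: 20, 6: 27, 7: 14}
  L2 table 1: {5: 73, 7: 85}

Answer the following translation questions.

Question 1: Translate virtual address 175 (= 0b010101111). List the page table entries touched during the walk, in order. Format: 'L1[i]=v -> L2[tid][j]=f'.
Answer: L1[1]=0 -> L2[0][2]=20

Derivation:
vaddr = 175 = 0b010101111
Split: l1_idx=1, l2_idx=2, offset=15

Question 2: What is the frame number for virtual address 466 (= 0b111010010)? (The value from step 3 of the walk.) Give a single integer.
vaddr = 466: l1_idx=3, l2_idx=5
L1[3] = 1; L2[1][5] = 73

Answer: 73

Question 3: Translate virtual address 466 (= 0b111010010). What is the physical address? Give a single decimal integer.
Answer: 1170

Derivation:
vaddr = 466 = 0b111010010
Split: l1_idx=3, l2_idx=5, offset=2
L1[3] = 1
L2[1][5] = 73
paddr = 73 * 16 + 2 = 1170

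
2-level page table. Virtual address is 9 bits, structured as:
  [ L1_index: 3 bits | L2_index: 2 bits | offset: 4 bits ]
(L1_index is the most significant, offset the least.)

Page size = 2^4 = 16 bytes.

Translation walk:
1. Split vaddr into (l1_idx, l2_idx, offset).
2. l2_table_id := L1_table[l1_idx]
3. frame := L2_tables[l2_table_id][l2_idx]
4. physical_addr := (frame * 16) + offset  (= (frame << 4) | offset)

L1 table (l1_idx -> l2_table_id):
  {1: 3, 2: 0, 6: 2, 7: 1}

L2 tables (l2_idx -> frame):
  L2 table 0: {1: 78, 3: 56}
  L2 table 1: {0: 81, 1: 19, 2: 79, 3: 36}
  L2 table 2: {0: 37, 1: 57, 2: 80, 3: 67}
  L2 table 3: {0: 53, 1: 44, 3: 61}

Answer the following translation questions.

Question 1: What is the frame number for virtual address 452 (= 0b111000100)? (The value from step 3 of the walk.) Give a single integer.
Answer: 81

Derivation:
vaddr = 452: l1_idx=7, l2_idx=0
L1[7] = 1; L2[1][0] = 81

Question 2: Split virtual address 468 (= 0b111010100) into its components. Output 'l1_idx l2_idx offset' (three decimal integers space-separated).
vaddr = 468 = 0b111010100
  top 3 bits -> l1_idx = 7
  next 2 bits -> l2_idx = 1
  bottom 4 bits -> offset = 4

Answer: 7 1 4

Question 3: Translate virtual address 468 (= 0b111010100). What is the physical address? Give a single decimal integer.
vaddr = 468 = 0b111010100
Split: l1_idx=7, l2_idx=1, offset=4
L1[7] = 1
L2[1][1] = 19
paddr = 19 * 16 + 4 = 308

Answer: 308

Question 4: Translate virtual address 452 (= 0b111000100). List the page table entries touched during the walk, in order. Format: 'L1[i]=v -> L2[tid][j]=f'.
Answer: L1[7]=1 -> L2[1][0]=81

Derivation:
vaddr = 452 = 0b111000100
Split: l1_idx=7, l2_idx=0, offset=4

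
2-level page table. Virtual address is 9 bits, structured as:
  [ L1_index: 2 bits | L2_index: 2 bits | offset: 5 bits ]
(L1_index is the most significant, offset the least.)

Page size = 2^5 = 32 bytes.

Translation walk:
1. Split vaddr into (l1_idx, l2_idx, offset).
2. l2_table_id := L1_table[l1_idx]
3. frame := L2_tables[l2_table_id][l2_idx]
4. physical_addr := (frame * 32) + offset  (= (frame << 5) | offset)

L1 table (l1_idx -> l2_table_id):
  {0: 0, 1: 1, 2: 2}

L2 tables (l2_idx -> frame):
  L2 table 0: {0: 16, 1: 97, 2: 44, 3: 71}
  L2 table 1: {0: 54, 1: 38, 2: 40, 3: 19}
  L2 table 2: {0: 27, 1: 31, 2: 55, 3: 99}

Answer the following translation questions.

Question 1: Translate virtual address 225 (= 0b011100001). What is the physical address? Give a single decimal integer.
vaddr = 225 = 0b011100001
Split: l1_idx=1, l2_idx=3, offset=1
L1[1] = 1
L2[1][3] = 19
paddr = 19 * 32 + 1 = 609

Answer: 609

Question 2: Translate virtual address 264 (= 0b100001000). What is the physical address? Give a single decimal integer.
vaddr = 264 = 0b100001000
Split: l1_idx=2, l2_idx=0, offset=8
L1[2] = 2
L2[2][0] = 27
paddr = 27 * 32 + 8 = 872

Answer: 872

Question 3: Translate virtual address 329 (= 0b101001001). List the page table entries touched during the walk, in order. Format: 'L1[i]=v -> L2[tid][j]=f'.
vaddr = 329 = 0b101001001
Split: l1_idx=2, l2_idx=2, offset=9

Answer: L1[2]=2 -> L2[2][2]=55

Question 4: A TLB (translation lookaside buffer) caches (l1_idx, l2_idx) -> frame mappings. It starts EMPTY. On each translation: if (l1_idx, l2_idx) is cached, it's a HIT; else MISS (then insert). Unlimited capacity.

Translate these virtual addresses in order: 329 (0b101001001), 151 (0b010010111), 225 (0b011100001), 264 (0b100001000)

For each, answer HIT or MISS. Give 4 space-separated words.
Answer: MISS MISS MISS MISS

Derivation:
vaddr=329: (2,2) not in TLB -> MISS, insert
vaddr=151: (1,0) not in TLB -> MISS, insert
vaddr=225: (1,3) not in TLB -> MISS, insert
vaddr=264: (2,0) not in TLB -> MISS, insert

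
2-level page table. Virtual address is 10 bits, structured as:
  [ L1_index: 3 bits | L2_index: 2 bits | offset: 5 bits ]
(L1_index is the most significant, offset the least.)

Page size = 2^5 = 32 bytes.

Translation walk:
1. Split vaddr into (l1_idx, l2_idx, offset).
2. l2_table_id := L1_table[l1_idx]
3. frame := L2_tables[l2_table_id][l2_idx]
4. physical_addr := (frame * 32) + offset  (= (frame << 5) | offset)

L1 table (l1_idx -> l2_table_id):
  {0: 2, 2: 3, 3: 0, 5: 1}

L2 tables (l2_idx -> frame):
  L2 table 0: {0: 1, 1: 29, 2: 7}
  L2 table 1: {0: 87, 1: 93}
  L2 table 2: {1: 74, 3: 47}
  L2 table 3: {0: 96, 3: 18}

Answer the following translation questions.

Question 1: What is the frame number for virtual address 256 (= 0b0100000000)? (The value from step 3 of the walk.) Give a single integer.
Answer: 96

Derivation:
vaddr = 256: l1_idx=2, l2_idx=0
L1[2] = 3; L2[3][0] = 96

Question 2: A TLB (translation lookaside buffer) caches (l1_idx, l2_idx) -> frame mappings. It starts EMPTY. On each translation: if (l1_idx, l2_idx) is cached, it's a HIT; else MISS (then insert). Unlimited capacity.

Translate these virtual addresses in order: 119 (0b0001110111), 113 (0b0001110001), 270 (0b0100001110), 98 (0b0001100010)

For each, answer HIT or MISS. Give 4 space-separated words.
Answer: MISS HIT MISS HIT

Derivation:
vaddr=119: (0,3) not in TLB -> MISS, insert
vaddr=113: (0,3) in TLB -> HIT
vaddr=270: (2,0) not in TLB -> MISS, insert
vaddr=98: (0,3) in TLB -> HIT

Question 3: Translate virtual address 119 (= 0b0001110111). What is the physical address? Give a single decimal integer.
Answer: 1527

Derivation:
vaddr = 119 = 0b0001110111
Split: l1_idx=0, l2_idx=3, offset=23
L1[0] = 2
L2[2][3] = 47
paddr = 47 * 32 + 23 = 1527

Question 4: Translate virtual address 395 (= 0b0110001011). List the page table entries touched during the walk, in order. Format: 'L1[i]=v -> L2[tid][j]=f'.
vaddr = 395 = 0b0110001011
Split: l1_idx=3, l2_idx=0, offset=11

Answer: L1[3]=0 -> L2[0][0]=1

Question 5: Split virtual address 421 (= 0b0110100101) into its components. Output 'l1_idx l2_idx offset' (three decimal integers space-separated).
Answer: 3 1 5

Derivation:
vaddr = 421 = 0b0110100101
  top 3 bits -> l1_idx = 3
  next 2 bits -> l2_idx = 1
  bottom 5 bits -> offset = 5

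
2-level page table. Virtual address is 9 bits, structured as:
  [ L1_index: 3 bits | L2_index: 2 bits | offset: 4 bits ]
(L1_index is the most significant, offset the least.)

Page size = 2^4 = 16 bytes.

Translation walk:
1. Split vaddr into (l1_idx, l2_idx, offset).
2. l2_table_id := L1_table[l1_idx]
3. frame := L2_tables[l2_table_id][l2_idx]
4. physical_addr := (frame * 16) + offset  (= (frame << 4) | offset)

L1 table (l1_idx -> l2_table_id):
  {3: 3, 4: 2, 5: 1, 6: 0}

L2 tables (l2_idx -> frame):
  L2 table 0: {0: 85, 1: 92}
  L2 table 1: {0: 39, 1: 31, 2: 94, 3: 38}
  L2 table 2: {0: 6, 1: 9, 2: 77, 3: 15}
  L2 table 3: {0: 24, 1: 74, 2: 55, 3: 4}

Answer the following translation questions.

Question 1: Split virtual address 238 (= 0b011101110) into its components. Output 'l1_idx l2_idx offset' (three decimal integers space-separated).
vaddr = 238 = 0b011101110
  top 3 bits -> l1_idx = 3
  next 2 bits -> l2_idx = 2
  bottom 4 bits -> offset = 14

Answer: 3 2 14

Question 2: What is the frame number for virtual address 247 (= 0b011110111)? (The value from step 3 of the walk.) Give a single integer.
Answer: 4

Derivation:
vaddr = 247: l1_idx=3, l2_idx=3
L1[3] = 3; L2[3][3] = 4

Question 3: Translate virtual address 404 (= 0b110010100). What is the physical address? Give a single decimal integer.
Answer: 1476

Derivation:
vaddr = 404 = 0b110010100
Split: l1_idx=6, l2_idx=1, offset=4
L1[6] = 0
L2[0][1] = 92
paddr = 92 * 16 + 4 = 1476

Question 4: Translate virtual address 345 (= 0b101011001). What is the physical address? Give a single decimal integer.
vaddr = 345 = 0b101011001
Split: l1_idx=5, l2_idx=1, offset=9
L1[5] = 1
L2[1][1] = 31
paddr = 31 * 16 + 9 = 505

Answer: 505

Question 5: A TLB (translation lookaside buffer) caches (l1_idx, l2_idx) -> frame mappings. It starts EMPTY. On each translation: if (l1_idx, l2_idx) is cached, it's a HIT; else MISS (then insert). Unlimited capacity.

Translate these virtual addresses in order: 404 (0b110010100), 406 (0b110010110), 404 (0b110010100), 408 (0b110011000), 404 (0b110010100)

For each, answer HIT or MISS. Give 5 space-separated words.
vaddr=404: (6,1) not in TLB -> MISS, insert
vaddr=406: (6,1) in TLB -> HIT
vaddr=404: (6,1) in TLB -> HIT
vaddr=408: (6,1) in TLB -> HIT
vaddr=404: (6,1) in TLB -> HIT

Answer: MISS HIT HIT HIT HIT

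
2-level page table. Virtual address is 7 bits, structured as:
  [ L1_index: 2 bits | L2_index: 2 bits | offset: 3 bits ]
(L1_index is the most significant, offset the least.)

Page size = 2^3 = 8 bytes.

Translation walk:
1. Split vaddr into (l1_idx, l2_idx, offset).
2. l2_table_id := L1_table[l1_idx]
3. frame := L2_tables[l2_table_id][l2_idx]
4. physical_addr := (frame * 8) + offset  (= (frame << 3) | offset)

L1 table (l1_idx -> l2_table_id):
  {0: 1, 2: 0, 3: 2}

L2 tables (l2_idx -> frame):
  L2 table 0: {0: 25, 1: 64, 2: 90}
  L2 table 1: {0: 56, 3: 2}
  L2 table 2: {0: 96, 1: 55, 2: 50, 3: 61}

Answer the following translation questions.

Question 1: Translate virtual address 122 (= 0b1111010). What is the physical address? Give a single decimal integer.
Answer: 490

Derivation:
vaddr = 122 = 0b1111010
Split: l1_idx=3, l2_idx=3, offset=2
L1[3] = 2
L2[2][3] = 61
paddr = 61 * 8 + 2 = 490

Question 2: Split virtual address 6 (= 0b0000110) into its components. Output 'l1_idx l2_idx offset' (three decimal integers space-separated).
vaddr = 6 = 0b0000110
  top 2 bits -> l1_idx = 0
  next 2 bits -> l2_idx = 0
  bottom 3 bits -> offset = 6

Answer: 0 0 6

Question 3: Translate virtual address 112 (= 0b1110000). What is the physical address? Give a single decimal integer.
Answer: 400

Derivation:
vaddr = 112 = 0b1110000
Split: l1_idx=3, l2_idx=2, offset=0
L1[3] = 2
L2[2][2] = 50
paddr = 50 * 8 + 0 = 400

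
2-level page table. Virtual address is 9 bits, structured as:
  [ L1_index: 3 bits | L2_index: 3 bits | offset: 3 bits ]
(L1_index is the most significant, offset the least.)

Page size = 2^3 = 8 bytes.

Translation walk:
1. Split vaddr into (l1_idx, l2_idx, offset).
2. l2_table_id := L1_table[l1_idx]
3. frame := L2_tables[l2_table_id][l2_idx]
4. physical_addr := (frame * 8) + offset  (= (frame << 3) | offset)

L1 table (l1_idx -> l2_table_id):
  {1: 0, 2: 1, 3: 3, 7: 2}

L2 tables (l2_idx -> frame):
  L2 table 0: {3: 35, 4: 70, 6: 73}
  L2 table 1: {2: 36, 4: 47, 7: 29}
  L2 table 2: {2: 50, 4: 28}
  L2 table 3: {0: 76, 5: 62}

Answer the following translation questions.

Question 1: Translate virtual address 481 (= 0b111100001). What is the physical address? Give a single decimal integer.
vaddr = 481 = 0b111100001
Split: l1_idx=7, l2_idx=4, offset=1
L1[7] = 2
L2[2][4] = 28
paddr = 28 * 8 + 1 = 225

Answer: 225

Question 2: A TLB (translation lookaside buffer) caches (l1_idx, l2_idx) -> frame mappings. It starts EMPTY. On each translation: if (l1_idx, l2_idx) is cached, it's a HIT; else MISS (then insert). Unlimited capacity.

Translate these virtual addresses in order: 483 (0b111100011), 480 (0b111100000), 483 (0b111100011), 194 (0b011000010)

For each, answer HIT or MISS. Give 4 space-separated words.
Answer: MISS HIT HIT MISS

Derivation:
vaddr=483: (7,4) not in TLB -> MISS, insert
vaddr=480: (7,4) in TLB -> HIT
vaddr=483: (7,4) in TLB -> HIT
vaddr=194: (3,0) not in TLB -> MISS, insert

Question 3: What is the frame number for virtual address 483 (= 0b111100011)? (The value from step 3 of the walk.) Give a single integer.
Answer: 28

Derivation:
vaddr = 483: l1_idx=7, l2_idx=4
L1[7] = 2; L2[2][4] = 28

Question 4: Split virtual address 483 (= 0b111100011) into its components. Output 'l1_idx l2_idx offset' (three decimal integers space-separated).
Answer: 7 4 3

Derivation:
vaddr = 483 = 0b111100011
  top 3 bits -> l1_idx = 7
  next 3 bits -> l2_idx = 4
  bottom 3 bits -> offset = 3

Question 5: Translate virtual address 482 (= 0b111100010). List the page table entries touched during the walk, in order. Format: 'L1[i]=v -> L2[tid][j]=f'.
vaddr = 482 = 0b111100010
Split: l1_idx=7, l2_idx=4, offset=2

Answer: L1[7]=2 -> L2[2][4]=28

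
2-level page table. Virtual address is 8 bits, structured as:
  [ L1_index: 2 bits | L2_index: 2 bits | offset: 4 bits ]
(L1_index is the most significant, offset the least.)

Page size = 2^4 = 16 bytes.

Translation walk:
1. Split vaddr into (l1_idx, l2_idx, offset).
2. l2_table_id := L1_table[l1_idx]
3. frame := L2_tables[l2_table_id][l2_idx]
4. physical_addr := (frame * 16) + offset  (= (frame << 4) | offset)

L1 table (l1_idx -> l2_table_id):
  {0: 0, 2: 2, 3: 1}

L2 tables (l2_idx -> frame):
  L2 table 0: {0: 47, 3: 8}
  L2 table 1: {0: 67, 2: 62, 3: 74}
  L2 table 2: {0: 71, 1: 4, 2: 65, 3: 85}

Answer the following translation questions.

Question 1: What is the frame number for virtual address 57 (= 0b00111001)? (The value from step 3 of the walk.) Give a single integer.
Answer: 8

Derivation:
vaddr = 57: l1_idx=0, l2_idx=3
L1[0] = 0; L2[0][3] = 8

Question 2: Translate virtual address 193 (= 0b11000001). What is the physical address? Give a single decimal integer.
vaddr = 193 = 0b11000001
Split: l1_idx=3, l2_idx=0, offset=1
L1[3] = 1
L2[1][0] = 67
paddr = 67 * 16 + 1 = 1073

Answer: 1073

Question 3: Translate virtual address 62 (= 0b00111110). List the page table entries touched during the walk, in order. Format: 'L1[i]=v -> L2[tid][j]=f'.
vaddr = 62 = 0b00111110
Split: l1_idx=0, l2_idx=3, offset=14

Answer: L1[0]=0 -> L2[0][3]=8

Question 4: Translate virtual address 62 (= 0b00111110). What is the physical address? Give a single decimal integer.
Answer: 142

Derivation:
vaddr = 62 = 0b00111110
Split: l1_idx=0, l2_idx=3, offset=14
L1[0] = 0
L2[0][3] = 8
paddr = 8 * 16 + 14 = 142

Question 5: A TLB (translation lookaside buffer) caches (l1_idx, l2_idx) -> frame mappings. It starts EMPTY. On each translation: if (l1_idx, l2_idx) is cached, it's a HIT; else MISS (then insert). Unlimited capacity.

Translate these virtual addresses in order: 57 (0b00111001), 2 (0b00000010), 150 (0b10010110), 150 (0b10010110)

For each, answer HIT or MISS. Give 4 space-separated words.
vaddr=57: (0,3) not in TLB -> MISS, insert
vaddr=2: (0,0) not in TLB -> MISS, insert
vaddr=150: (2,1) not in TLB -> MISS, insert
vaddr=150: (2,1) in TLB -> HIT

Answer: MISS MISS MISS HIT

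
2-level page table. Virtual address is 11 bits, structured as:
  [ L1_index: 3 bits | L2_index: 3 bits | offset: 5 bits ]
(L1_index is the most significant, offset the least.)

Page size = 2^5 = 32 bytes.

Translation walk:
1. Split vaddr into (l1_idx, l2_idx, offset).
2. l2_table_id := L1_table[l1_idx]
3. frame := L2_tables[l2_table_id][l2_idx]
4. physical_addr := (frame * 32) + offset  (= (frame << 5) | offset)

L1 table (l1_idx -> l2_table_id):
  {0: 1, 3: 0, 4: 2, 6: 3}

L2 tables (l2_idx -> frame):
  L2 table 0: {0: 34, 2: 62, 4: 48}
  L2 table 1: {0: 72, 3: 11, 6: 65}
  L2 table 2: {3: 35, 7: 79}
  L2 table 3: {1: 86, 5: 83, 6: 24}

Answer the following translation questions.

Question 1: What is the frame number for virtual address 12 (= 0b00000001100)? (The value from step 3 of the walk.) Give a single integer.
Answer: 72

Derivation:
vaddr = 12: l1_idx=0, l2_idx=0
L1[0] = 1; L2[1][0] = 72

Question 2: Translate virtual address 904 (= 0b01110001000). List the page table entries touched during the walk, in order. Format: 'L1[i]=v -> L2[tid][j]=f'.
Answer: L1[3]=0 -> L2[0][4]=48

Derivation:
vaddr = 904 = 0b01110001000
Split: l1_idx=3, l2_idx=4, offset=8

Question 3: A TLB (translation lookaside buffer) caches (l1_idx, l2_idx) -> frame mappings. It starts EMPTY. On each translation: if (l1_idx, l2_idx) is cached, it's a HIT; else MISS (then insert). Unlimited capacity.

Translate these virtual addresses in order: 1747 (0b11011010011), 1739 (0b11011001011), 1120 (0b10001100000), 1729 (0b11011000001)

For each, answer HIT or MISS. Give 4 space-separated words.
vaddr=1747: (6,6) not in TLB -> MISS, insert
vaddr=1739: (6,6) in TLB -> HIT
vaddr=1120: (4,3) not in TLB -> MISS, insert
vaddr=1729: (6,6) in TLB -> HIT

Answer: MISS HIT MISS HIT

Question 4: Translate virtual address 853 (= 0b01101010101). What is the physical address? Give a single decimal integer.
Answer: 2005

Derivation:
vaddr = 853 = 0b01101010101
Split: l1_idx=3, l2_idx=2, offset=21
L1[3] = 0
L2[0][2] = 62
paddr = 62 * 32 + 21 = 2005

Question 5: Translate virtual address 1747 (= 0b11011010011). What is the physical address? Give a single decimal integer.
vaddr = 1747 = 0b11011010011
Split: l1_idx=6, l2_idx=6, offset=19
L1[6] = 3
L2[3][6] = 24
paddr = 24 * 32 + 19 = 787

Answer: 787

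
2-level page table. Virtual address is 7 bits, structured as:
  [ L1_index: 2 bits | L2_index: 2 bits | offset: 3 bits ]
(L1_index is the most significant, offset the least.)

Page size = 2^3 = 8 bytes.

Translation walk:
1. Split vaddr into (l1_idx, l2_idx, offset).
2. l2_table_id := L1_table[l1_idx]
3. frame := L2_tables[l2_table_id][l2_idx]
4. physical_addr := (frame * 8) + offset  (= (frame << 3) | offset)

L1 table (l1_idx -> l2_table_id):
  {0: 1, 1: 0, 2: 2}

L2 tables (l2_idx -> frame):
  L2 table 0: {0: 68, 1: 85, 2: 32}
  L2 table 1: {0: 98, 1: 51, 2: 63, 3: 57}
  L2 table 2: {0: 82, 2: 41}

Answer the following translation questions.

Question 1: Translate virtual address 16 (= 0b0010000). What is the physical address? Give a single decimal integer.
vaddr = 16 = 0b0010000
Split: l1_idx=0, l2_idx=2, offset=0
L1[0] = 1
L2[1][2] = 63
paddr = 63 * 8 + 0 = 504

Answer: 504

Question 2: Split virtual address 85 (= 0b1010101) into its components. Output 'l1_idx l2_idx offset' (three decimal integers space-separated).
vaddr = 85 = 0b1010101
  top 2 bits -> l1_idx = 2
  next 2 bits -> l2_idx = 2
  bottom 3 bits -> offset = 5

Answer: 2 2 5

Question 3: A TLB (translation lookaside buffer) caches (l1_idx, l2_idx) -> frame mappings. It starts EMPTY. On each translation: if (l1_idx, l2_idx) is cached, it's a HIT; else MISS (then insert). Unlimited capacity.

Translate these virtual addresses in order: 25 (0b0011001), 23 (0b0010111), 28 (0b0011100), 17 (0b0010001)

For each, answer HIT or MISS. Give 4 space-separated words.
Answer: MISS MISS HIT HIT

Derivation:
vaddr=25: (0,3) not in TLB -> MISS, insert
vaddr=23: (0,2) not in TLB -> MISS, insert
vaddr=28: (0,3) in TLB -> HIT
vaddr=17: (0,2) in TLB -> HIT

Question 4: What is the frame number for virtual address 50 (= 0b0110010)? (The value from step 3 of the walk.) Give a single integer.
Answer: 32

Derivation:
vaddr = 50: l1_idx=1, l2_idx=2
L1[1] = 0; L2[0][2] = 32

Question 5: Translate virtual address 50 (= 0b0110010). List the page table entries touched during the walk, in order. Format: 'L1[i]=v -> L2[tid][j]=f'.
Answer: L1[1]=0 -> L2[0][2]=32

Derivation:
vaddr = 50 = 0b0110010
Split: l1_idx=1, l2_idx=2, offset=2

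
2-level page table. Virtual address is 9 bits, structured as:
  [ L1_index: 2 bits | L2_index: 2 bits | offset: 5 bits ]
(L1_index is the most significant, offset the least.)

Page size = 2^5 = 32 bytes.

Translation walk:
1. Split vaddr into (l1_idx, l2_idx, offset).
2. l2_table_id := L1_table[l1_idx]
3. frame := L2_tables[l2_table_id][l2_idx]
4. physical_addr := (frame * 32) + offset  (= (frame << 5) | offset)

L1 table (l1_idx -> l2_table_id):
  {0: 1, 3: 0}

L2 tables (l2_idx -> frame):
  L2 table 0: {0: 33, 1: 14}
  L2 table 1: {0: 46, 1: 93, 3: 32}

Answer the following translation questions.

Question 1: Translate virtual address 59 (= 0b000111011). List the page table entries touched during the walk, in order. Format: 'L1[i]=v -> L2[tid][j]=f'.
vaddr = 59 = 0b000111011
Split: l1_idx=0, l2_idx=1, offset=27

Answer: L1[0]=1 -> L2[1][1]=93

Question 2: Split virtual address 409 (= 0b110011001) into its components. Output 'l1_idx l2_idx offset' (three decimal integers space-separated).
vaddr = 409 = 0b110011001
  top 2 bits -> l1_idx = 3
  next 2 bits -> l2_idx = 0
  bottom 5 bits -> offset = 25

Answer: 3 0 25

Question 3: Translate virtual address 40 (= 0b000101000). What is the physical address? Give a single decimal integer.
vaddr = 40 = 0b000101000
Split: l1_idx=0, l2_idx=1, offset=8
L1[0] = 1
L2[1][1] = 93
paddr = 93 * 32 + 8 = 2984

Answer: 2984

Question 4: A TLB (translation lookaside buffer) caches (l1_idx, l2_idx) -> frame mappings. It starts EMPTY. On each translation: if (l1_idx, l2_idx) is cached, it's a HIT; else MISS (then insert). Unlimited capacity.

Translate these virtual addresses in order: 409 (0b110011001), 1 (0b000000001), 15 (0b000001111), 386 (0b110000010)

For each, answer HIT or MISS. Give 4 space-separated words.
Answer: MISS MISS HIT HIT

Derivation:
vaddr=409: (3,0) not in TLB -> MISS, insert
vaddr=1: (0,0) not in TLB -> MISS, insert
vaddr=15: (0,0) in TLB -> HIT
vaddr=386: (3,0) in TLB -> HIT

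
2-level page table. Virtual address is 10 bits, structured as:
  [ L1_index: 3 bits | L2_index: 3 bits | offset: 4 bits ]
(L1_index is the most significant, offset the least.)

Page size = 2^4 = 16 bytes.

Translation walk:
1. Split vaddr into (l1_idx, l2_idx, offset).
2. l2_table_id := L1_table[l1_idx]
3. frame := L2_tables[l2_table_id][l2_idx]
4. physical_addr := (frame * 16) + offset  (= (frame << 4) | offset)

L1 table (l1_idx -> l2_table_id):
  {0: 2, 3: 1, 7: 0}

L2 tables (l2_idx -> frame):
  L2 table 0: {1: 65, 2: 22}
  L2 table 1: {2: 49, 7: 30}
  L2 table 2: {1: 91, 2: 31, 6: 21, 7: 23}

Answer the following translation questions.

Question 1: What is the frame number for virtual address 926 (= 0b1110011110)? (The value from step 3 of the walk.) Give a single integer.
vaddr = 926: l1_idx=7, l2_idx=1
L1[7] = 0; L2[0][1] = 65

Answer: 65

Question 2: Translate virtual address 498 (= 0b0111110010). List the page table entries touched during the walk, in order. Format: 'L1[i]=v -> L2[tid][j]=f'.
vaddr = 498 = 0b0111110010
Split: l1_idx=3, l2_idx=7, offset=2

Answer: L1[3]=1 -> L2[1][7]=30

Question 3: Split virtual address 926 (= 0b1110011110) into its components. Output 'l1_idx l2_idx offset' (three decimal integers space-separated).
Answer: 7 1 14

Derivation:
vaddr = 926 = 0b1110011110
  top 3 bits -> l1_idx = 7
  next 3 bits -> l2_idx = 1
  bottom 4 bits -> offset = 14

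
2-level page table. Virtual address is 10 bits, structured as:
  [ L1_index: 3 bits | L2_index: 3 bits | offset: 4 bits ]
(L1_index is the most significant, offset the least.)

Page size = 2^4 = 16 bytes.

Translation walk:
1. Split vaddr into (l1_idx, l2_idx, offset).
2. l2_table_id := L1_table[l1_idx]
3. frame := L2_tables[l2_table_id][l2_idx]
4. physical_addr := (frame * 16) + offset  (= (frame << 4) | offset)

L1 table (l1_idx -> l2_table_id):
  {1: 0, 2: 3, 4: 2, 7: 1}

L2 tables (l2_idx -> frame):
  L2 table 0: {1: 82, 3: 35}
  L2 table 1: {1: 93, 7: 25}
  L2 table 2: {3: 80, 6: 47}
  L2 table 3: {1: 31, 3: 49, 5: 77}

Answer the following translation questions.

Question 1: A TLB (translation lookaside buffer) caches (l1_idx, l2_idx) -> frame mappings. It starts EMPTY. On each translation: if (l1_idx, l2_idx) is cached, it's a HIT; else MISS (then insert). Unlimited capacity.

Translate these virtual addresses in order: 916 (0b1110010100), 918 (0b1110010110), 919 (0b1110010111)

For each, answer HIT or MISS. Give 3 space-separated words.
Answer: MISS HIT HIT

Derivation:
vaddr=916: (7,1) not in TLB -> MISS, insert
vaddr=918: (7,1) in TLB -> HIT
vaddr=919: (7,1) in TLB -> HIT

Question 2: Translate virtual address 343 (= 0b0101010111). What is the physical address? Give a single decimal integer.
vaddr = 343 = 0b0101010111
Split: l1_idx=2, l2_idx=5, offset=7
L1[2] = 3
L2[3][5] = 77
paddr = 77 * 16 + 7 = 1239

Answer: 1239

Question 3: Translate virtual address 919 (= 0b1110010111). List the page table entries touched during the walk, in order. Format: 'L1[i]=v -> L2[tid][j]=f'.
vaddr = 919 = 0b1110010111
Split: l1_idx=7, l2_idx=1, offset=7

Answer: L1[7]=1 -> L2[1][1]=93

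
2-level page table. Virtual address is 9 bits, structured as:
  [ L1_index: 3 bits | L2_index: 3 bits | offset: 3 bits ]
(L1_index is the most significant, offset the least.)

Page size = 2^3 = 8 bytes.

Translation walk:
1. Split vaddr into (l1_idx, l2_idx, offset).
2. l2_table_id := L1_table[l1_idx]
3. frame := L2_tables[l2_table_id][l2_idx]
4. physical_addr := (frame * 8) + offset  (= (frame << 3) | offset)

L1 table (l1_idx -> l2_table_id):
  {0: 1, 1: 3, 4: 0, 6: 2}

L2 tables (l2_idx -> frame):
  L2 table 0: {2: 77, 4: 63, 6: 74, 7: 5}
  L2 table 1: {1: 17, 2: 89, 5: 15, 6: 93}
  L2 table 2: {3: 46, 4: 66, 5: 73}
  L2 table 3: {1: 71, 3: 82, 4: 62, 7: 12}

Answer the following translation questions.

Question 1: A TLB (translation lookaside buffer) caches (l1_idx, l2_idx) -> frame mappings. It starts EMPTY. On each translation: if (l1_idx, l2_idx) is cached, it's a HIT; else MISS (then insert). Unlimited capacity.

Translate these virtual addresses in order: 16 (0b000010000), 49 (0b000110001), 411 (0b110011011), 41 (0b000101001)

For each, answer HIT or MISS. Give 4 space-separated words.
Answer: MISS MISS MISS MISS

Derivation:
vaddr=16: (0,2) not in TLB -> MISS, insert
vaddr=49: (0,6) not in TLB -> MISS, insert
vaddr=411: (6,3) not in TLB -> MISS, insert
vaddr=41: (0,5) not in TLB -> MISS, insert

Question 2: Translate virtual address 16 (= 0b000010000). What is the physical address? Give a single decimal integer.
vaddr = 16 = 0b000010000
Split: l1_idx=0, l2_idx=2, offset=0
L1[0] = 1
L2[1][2] = 89
paddr = 89 * 8 + 0 = 712

Answer: 712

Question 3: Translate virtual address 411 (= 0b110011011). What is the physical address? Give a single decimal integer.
Answer: 371

Derivation:
vaddr = 411 = 0b110011011
Split: l1_idx=6, l2_idx=3, offset=3
L1[6] = 2
L2[2][3] = 46
paddr = 46 * 8 + 3 = 371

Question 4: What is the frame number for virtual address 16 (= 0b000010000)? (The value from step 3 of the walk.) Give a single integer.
Answer: 89

Derivation:
vaddr = 16: l1_idx=0, l2_idx=2
L1[0] = 1; L2[1][2] = 89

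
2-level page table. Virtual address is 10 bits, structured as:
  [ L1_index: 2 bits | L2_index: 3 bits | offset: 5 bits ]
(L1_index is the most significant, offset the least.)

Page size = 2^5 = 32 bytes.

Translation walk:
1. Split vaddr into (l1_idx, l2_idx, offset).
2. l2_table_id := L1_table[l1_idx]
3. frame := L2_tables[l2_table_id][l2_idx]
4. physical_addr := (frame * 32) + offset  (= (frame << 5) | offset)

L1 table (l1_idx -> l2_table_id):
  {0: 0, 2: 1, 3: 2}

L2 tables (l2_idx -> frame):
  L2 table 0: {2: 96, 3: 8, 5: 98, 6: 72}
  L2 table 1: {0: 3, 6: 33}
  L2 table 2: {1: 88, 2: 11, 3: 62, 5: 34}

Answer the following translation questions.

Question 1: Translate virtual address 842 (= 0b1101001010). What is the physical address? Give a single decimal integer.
vaddr = 842 = 0b1101001010
Split: l1_idx=3, l2_idx=2, offset=10
L1[3] = 2
L2[2][2] = 11
paddr = 11 * 32 + 10 = 362

Answer: 362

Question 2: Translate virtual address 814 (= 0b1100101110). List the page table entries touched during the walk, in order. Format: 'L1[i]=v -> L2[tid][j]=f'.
vaddr = 814 = 0b1100101110
Split: l1_idx=3, l2_idx=1, offset=14

Answer: L1[3]=2 -> L2[2][1]=88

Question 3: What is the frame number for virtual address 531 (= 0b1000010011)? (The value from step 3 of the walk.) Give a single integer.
Answer: 3

Derivation:
vaddr = 531: l1_idx=2, l2_idx=0
L1[2] = 1; L2[1][0] = 3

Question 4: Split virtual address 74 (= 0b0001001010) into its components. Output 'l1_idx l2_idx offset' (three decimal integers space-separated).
vaddr = 74 = 0b0001001010
  top 2 bits -> l1_idx = 0
  next 3 bits -> l2_idx = 2
  bottom 5 bits -> offset = 10

Answer: 0 2 10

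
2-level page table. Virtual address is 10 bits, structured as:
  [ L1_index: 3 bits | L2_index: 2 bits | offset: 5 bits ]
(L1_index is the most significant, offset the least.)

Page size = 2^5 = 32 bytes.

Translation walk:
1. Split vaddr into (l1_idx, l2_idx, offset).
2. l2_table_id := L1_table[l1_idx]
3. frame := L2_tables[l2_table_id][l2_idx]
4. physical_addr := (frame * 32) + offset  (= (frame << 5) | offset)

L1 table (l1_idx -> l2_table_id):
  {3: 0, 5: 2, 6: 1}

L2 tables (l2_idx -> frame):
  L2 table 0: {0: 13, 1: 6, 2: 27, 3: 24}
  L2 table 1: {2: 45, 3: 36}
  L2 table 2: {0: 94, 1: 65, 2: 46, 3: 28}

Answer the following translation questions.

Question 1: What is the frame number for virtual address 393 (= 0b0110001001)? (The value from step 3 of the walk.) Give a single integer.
vaddr = 393: l1_idx=3, l2_idx=0
L1[3] = 0; L2[0][0] = 13

Answer: 13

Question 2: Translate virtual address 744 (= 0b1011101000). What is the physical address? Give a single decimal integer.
vaddr = 744 = 0b1011101000
Split: l1_idx=5, l2_idx=3, offset=8
L1[5] = 2
L2[2][3] = 28
paddr = 28 * 32 + 8 = 904

Answer: 904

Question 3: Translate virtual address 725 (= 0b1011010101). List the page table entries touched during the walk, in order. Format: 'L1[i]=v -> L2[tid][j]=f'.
Answer: L1[5]=2 -> L2[2][2]=46

Derivation:
vaddr = 725 = 0b1011010101
Split: l1_idx=5, l2_idx=2, offset=21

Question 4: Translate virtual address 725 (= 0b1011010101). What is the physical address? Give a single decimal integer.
Answer: 1493

Derivation:
vaddr = 725 = 0b1011010101
Split: l1_idx=5, l2_idx=2, offset=21
L1[5] = 2
L2[2][2] = 46
paddr = 46 * 32 + 21 = 1493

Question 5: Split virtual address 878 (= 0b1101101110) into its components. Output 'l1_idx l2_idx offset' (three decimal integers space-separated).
vaddr = 878 = 0b1101101110
  top 3 bits -> l1_idx = 6
  next 2 bits -> l2_idx = 3
  bottom 5 bits -> offset = 14

Answer: 6 3 14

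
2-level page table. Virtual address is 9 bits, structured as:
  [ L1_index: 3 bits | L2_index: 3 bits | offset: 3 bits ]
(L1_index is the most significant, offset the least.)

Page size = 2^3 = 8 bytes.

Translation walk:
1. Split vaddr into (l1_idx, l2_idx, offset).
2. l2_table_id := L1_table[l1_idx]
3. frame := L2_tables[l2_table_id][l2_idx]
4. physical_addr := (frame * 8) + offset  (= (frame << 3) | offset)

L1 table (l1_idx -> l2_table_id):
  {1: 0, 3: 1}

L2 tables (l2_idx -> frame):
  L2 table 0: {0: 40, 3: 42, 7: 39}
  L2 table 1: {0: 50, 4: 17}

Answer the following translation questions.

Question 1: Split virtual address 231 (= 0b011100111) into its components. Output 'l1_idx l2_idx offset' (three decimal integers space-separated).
Answer: 3 4 7

Derivation:
vaddr = 231 = 0b011100111
  top 3 bits -> l1_idx = 3
  next 3 bits -> l2_idx = 4
  bottom 3 bits -> offset = 7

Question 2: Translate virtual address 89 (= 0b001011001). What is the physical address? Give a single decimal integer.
Answer: 337

Derivation:
vaddr = 89 = 0b001011001
Split: l1_idx=1, l2_idx=3, offset=1
L1[1] = 0
L2[0][3] = 42
paddr = 42 * 8 + 1 = 337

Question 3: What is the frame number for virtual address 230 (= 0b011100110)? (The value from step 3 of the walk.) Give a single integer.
Answer: 17

Derivation:
vaddr = 230: l1_idx=3, l2_idx=4
L1[3] = 1; L2[1][4] = 17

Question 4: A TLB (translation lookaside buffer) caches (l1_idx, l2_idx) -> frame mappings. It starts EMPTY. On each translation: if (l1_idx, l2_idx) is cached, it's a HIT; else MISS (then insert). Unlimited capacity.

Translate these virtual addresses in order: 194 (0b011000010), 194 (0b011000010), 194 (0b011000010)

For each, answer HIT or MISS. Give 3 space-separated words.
vaddr=194: (3,0) not in TLB -> MISS, insert
vaddr=194: (3,0) in TLB -> HIT
vaddr=194: (3,0) in TLB -> HIT

Answer: MISS HIT HIT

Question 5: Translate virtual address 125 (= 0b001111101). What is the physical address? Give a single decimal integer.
Answer: 317

Derivation:
vaddr = 125 = 0b001111101
Split: l1_idx=1, l2_idx=7, offset=5
L1[1] = 0
L2[0][7] = 39
paddr = 39 * 8 + 5 = 317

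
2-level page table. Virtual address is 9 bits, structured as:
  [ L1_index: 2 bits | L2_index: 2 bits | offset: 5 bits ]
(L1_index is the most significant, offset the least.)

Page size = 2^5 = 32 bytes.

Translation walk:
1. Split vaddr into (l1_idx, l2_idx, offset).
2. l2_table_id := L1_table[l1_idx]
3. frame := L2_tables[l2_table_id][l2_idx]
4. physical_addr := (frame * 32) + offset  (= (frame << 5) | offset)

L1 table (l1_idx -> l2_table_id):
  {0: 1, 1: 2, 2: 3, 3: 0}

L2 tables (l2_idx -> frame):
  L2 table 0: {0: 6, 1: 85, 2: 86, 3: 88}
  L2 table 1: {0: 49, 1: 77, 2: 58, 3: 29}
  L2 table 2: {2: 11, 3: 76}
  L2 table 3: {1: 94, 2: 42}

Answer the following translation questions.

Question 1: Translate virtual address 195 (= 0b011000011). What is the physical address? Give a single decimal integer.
vaddr = 195 = 0b011000011
Split: l1_idx=1, l2_idx=2, offset=3
L1[1] = 2
L2[2][2] = 11
paddr = 11 * 32 + 3 = 355

Answer: 355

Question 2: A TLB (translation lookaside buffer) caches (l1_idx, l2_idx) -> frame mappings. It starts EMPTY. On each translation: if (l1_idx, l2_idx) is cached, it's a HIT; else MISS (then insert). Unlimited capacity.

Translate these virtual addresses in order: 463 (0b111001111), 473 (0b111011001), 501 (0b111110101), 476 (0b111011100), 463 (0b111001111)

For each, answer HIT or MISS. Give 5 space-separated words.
vaddr=463: (3,2) not in TLB -> MISS, insert
vaddr=473: (3,2) in TLB -> HIT
vaddr=501: (3,3) not in TLB -> MISS, insert
vaddr=476: (3,2) in TLB -> HIT
vaddr=463: (3,2) in TLB -> HIT

Answer: MISS HIT MISS HIT HIT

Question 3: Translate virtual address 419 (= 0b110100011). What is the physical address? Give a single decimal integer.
vaddr = 419 = 0b110100011
Split: l1_idx=3, l2_idx=1, offset=3
L1[3] = 0
L2[0][1] = 85
paddr = 85 * 32 + 3 = 2723

Answer: 2723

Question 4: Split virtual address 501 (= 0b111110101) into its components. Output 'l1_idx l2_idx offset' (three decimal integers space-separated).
Answer: 3 3 21

Derivation:
vaddr = 501 = 0b111110101
  top 2 bits -> l1_idx = 3
  next 2 bits -> l2_idx = 3
  bottom 5 bits -> offset = 21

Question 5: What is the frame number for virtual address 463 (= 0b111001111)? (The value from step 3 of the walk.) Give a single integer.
Answer: 86

Derivation:
vaddr = 463: l1_idx=3, l2_idx=2
L1[3] = 0; L2[0][2] = 86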